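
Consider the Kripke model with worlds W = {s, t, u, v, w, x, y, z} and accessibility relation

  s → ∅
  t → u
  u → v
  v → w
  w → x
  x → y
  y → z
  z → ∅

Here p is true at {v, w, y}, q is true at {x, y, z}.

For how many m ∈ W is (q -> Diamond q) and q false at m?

s: q -> Diamond q is T, q is F. ✗
t: q -> Diamond q is T, q is F. ✗
u: q -> Diamond q is T, q is F. ✗
v: q -> Diamond q is T, q is F. ✗
w: q -> Diamond q is T, q is F. ✗
x: q -> Diamond q is T, q is T. ✓
y: q -> Diamond q is T, q is T. ✓
z: q -> Diamond q is F, q is T. ✗
Satisfying worlds: {x, y}.
So (q -> Diamond q) and q fails at the other 6 worlds.

6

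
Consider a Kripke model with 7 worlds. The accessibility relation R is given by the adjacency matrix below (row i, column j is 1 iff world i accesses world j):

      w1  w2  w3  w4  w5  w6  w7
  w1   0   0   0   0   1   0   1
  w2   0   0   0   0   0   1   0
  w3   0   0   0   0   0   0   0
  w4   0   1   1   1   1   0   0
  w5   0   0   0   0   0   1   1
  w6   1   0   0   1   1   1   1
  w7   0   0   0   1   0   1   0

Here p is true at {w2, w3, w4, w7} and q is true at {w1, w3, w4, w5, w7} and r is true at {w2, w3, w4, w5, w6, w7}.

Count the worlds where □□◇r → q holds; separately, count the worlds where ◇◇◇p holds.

For □□◇r → q:
w1: □□◇r is T, q is T. ✓
w2: □□◇r is T, q is F. ✗
w3: □□◇r is T, q is T. ✓
w4: □□◇r is F, q is T. ✓
w5: □□◇r is T, q is T. ✓
w6: □□◇r is F, q is F. ✓
w7: □□◇r is F, q is T. ✓
— 6 worlds.
For ◇◇◇p:
w1: successors {w5, w7}; ◇◇p there: w5:T, w7:T. ✓
w2: successors {w6}; ◇◇p there: w6:T. ✓
w3: no successors, so ◇◇◇p fails. ✗
w4: successors {w2, w3, w4, w5}; ◇◇p there: w2:T, w3:F, w4:T, w5:T. ✓
w5: successors {w6, w7}; ◇◇p there: w6:T, w7:T. ✓
w6: successors {w1, w4, w5, w6, w7}; ◇◇p there: w1:T, w4:T, w5:T, w6:T, w7:T. ✓
w7: successors {w4, w6}; ◇◇p there: w4:T, w6:T. ✓
— 6 worlds.

6 and 6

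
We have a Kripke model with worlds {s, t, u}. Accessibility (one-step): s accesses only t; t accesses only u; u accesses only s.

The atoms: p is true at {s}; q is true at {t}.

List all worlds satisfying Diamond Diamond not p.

{s, u}

s: successors {t}; Diamond not p there: t:T. ✓
t: successors {u}; Diamond not p there: u:F. ✗
u: successors {s}; Diamond not p there: s:T. ✓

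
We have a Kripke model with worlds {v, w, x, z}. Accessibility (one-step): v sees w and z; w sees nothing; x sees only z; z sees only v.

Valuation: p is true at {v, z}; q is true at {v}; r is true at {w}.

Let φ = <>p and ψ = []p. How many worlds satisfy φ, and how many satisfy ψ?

3 and 3

For <>p:
v: successors {w, z}; p there: w:F, z:T. ✓
w: no successors, so <>p fails. ✗
x: successors {z}; p there: z:T. ✓
z: successors {v}; p there: v:T. ✓
— 3 worlds.
For []p:
v: successors {w, z}; p there: w:F, z:T. ✗
w: no successors, so []p holds vacuously. ✓
x: successors {z}; p there: z:T. ✓
z: successors {v}; p there: v:T. ✓
— 3 worlds.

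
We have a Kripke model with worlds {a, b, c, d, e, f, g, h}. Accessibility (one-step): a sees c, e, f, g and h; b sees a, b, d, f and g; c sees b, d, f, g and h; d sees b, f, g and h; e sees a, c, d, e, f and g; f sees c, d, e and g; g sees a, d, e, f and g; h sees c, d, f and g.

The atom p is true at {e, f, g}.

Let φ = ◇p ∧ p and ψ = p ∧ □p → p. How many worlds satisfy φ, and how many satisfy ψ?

For ◇p ∧ p:
a: ◇p is T, p is F. ✗
b: ◇p is T, p is F. ✗
c: ◇p is T, p is F. ✗
d: ◇p is T, p is F. ✗
e: ◇p is T, p is T. ✓
f: ◇p is T, p is T. ✓
g: ◇p is T, p is T. ✓
h: ◇p is T, p is F. ✗
— 3 worlds.
For p ∧ □p → p:
a: p ∧ □p is F, p is F. ✓
b: p ∧ □p is F, p is F. ✓
c: p ∧ □p is F, p is F. ✓
d: p ∧ □p is F, p is F. ✓
e: p ∧ □p is F, p is T. ✓
f: p ∧ □p is F, p is T. ✓
g: p ∧ □p is F, p is T. ✓
h: p ∧ □p is F, p is F. ✓
— 8 worlds.

3 and 8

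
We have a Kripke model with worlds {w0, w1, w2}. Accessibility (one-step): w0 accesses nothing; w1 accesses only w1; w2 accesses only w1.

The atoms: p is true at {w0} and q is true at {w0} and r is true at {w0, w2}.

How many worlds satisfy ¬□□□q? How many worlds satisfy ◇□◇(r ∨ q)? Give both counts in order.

For ¬□□□q:
w0: □□□q is T. ✗
w1: □□□q is F. ✓
w2: □□□q is F. ✓
— 2 worlds.
For ◇□◇(r ∨ q):
w0: no successors, so ◇□◇(r ∨ q) fails. ✗
w1: successors {w1}; □◇(r ∨ q) there: w1:F. ✗
w2: successors {w1}; □◇(r ∨ q) there: w1:F. ✗
— 0 worlds.

2 and 0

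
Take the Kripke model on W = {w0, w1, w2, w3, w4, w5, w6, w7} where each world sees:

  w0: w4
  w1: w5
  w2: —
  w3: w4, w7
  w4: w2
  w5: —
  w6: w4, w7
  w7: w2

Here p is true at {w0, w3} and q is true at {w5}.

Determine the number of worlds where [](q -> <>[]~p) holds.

7

w0: successors {w4}; q -> <>[]~p there: w4:T. ✓
w1: successors {w5}; q -> <>[]~p there: w5:F. ✗
w2: no successors, so [](q -> <>[]~p) holds vacuously. ✓
w3: successors {w4, w7}; q -> <>[]~p there: w4:T, w7:T. ✓
w4: successors {w2}; q -> <>[]~p there: w2:T. ✓
w5: no successors, so [](q -> <>[]~p) holds vacuously. ✓
w6: successors {w4, w7}; q -> <>[]~p there: w4:T, w7:T. ✓
w7: successors {w2}; q -> <>[]~p there: w2:T. ✓
Satisfying worlds: {w0, w2, w3, w4, w5, w6, w7}.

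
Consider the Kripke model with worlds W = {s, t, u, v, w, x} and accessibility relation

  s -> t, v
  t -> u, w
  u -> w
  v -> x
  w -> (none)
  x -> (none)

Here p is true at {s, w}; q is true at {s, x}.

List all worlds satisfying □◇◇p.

s: successors {t, v}; ◇◇p there: t:T, v:F. ✗
t: successors {u, w}; ◇◇p there: u:F, w:F. ✗
u: successors {w}; ◇◇p there: w:F. ✗
v: successors {x}; ◇◇p there: x:F. ✗
w: no successors, so □◇◇p holds vacuously. ✓
x: no successors, so □◇◇p holds vacuously. ✓

{w, x}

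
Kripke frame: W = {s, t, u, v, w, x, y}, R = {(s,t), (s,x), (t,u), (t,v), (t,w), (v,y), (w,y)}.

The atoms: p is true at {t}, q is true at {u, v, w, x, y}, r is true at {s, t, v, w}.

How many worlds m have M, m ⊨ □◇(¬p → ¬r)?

3

s: successors {t, x}; ◇(¬p → ¬r) there: t:T, x:F. ✗
t: successors {u, v, w}; ◇(¬p → ¬r) there: u:F, v:T, w:T. ✗
u: no successors, so □◇(¬p → ¬r) holds vacuously. ✓
v: successors {y}; ◇(¬p → ¬r) there: y:F. ✗
w: successors {y}; ◇(¬p → ¬r) there: y:F. ✗
x: no successors, so □◇(¬p → ¬r) holds vacuously. ✓
y: no successors, so □◇(¬p → ¬r) holds vacuously. ✓
Satisfying worlds: {u, x, y}.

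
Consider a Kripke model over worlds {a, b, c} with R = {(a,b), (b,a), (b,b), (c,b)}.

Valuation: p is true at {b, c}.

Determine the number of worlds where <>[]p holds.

1

a: successors {b}; []p there: b:F. ✗
b: successors {a, b}; []p there: a:T, b:F. ✓
c: successors {b}; []p there: b:F. ✗
Satisfying worlds: {b}.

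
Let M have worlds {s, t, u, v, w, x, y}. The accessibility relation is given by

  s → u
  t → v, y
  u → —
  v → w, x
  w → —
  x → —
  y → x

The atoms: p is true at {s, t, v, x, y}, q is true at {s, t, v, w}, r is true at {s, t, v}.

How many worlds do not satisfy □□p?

s: successors {u}; □p there: u:T. ✓
t: successors {v, y}; □p there: v:F, y:T. ✗
u: no successors, so □□p holds vacuously. ✓
v: successors {w, x}; □p there: w:T, x:T. ✓
w: no successors, so □□p holds vacuously. ✓
x: no successors, so □□p holds vacuously. ✓
y: successors {x}; □p there: x:T. ✓
Satisfying worlds: {s, u, v, w, x, y}.
So □□p fails at the other 1 world.

1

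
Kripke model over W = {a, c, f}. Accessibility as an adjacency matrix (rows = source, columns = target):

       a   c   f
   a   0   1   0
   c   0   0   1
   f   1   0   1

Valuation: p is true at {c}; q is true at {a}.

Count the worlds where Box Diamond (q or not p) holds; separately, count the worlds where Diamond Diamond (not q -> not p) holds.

2 and 3

For Box Diamond (q or not p):
a: successors {c}; Diamond (q or not p) there: c:T. ✓
c: successors {f}; Diamond (q or not p) there: f:T. ✓
f: successors {a, f}; Diamond (q or not p) there: a:F, f:T. ✗
— 2 worlds.
For Diamond Diamond (not q -> not p):
a: successors {c}; Diamond (not q -> not p) there: c:T. ✓
c: successors {f}; Diamond (not q -> not p) there: f:T. ✓
f: successors {a, f}; Diamond (not q -> not p) there: a:F, f:T. ✓
— 3 worlds.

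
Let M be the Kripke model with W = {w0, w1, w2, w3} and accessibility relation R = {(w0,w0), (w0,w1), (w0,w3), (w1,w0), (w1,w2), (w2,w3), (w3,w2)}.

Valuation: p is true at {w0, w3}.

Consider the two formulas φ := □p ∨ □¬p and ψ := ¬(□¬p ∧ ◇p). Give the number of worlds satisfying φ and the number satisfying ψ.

For □p ∨ □¬p:
w0: □p is F, □¬p is F. ✗
w1: □p is F, □¬p is F. ✗
w2: □p is T, □¬p is F. ✓
w3: □p is F, □¬p is T. ✓
— 2 worlds.
For ¬(□¬p ∧ ◇p):
w0: □¬p ∧ ◇p is F. ✓
w1: □¬p ∧ ◇p is F. ✓
w2: □¬p ∧ ◇p is F. ✓
w3: □¬p ∧ ◇p is F. ✓
— 4 worlds.

2 and 4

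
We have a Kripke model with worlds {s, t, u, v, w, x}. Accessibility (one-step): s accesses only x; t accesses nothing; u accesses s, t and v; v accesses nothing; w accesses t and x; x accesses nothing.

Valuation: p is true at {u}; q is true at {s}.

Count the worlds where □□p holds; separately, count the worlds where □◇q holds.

For □□p:
s: successors {x}; □p there: x:T. ✓
t: no successors, so □□p holds vacuously. ✓
u: successors {s, t, v}; □p there: s:F, t:T, v:T. ✗
v: no successors, so □□p holds vacuously. ✓
w: successors {t, x}; □p there: t:T, x:T. ✓
x: no successors, so □□p holds vacuously. ✓
— 5 worlds.
For □◇q:
s: successors {x}; ◇q there: x:F. ✗
t: no successors, so □◇q holds vacuously. ✓
u: successors {s, t, v}; ◇q there: s:F, t:F, v:F. ✗
v: no successors, so □◇q holds vacuously. ✓
w: successors {t, x}; ◇q there: t:F, x:F. ✗
x: no successors, so □◇q holds vacuously. ✓
— 3 worlds.

5 and 3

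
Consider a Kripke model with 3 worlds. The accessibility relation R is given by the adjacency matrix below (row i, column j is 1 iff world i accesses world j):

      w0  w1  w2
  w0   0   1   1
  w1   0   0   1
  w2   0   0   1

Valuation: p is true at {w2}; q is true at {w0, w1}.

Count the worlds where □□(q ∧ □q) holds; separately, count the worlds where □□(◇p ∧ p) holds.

For □□(q ∧ □q):
w0: successors {w1, w2}; □(q ∧ □q) there: w1:F, w2:F. ✗
w1: successors {w2}; □(q ∧ □q) there: w2:F. ✗
w2: successors {w2}; □(q ∧ □q) there: w2:F. ✗
— 0 worlds.
For □□(◇p ∧ p):
w0: successors {w1, w2}; □(◇p ∧ p) there: w1:T, w2:T. ✓
w1: successors {w2}; □(◇p ∧ p) there: w2:T. ✓
w2: successors {w2}; □(◇p ∧ p) there: w2:T. ✓
— 3 worlds.

0 and 3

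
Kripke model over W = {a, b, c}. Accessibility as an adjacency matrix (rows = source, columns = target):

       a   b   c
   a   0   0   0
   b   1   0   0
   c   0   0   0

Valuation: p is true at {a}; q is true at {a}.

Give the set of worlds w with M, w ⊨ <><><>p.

a: no successors, so <><><>p fails. ✗
b: successors {a}; <><>p there: a:F. ✗
c: no successors, so <><><>p fails. ✗

∅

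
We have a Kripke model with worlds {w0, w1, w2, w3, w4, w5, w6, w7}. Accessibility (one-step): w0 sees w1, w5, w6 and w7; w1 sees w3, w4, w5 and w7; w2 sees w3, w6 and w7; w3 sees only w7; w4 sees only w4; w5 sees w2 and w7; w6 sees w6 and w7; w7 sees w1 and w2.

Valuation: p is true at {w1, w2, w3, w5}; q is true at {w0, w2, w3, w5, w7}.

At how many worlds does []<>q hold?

6

w0: successors {w1, w5, w6, w7}; <>q there: w1:T, w5:T, w6:T, w7:T. ✓
w1: successors {w3, w4, w5, w7}; <>q there: w3:T, w4:F, w5:T, w7:T. ✗
w2: successors {w3, w6, w7}; <>q there: w3:T, w6:T, w7:T. ✓
w3: successors {w7}; <>q there: w7:T. ✓
w4: successors {w4}; <>q there: w4:F. ✗
w5: successors {w2, w7}; <>q there: w2:T, w7:T. ✓
w6: successors {w6, w7}; <>q there: w6:T, w7:T. ✓
w7: successors {w1, w2}; <>q there: w1:T, w2:T. ✓
Satisfying worlds: {w0, w2, w3, w5, w6, w7}.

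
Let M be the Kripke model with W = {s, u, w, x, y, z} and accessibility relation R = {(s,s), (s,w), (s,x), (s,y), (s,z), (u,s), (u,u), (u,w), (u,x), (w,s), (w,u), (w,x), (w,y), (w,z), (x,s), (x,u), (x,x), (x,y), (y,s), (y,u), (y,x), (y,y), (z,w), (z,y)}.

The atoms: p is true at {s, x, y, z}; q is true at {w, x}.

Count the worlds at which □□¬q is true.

s: successors {s, w, x, y, z}; □¬q there: s:F, w:F, x:F, y:F, z:F. ✗
u: successors {s, u, w, x}; □¬q there: s:F, u:F, w:F, x:F. ✗
w: successors {s, u, x, y, z}; □¬q there: s:F, u:F, x:F, y:F, z:F. ✗
x: successors {s, u, x, y}; □¬q there: s:F, u:F, x:F, y:F. ✗
y: successors {s, u, x, y}; □¬q there: s:F, u:F, x:F, y:F. ✗
z: successors {w, y}; □¬q there: w:F, y:F. ✗
Satisfying worlds: ∅.

0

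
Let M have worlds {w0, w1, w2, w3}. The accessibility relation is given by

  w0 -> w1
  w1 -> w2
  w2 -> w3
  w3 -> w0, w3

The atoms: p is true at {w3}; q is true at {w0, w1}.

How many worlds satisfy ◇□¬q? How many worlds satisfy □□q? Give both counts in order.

2 and 0

For ◇□¬q:
w0: successors {w1}; □¬q there: w1:T. ✓
w1: successors {w2}; □¬q there: w2:T. ✓
w2: successors {w3}; □¬q there: w3:F. ✗
w3: successors {w0, w3}; □¬q there: w0:F, w3:F. ✗
— 2 worlds.
For □□q:
w0: successors {w1}; □q there: w1:F. ✗
w1: successors {w2}; □q there: w2:F. ✗
w2: successors {w3}; □q there: w3:F. ✗
w3: successors {w0, w3}; □q there: w0:T, w3:F. ✗
— 0 worlds.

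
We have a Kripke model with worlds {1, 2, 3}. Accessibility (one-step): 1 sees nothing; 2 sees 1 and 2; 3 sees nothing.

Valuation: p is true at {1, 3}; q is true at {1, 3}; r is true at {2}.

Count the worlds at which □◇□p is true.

2

1: no successors, so □◇□p holds vacuously. ✓
2: successors {1, 2}; ◇□p there: 1:F, 2:T. ✗
3: no successors, so □◇□p holds vacuously. ✓
Satisfying worlds: {1, 3}.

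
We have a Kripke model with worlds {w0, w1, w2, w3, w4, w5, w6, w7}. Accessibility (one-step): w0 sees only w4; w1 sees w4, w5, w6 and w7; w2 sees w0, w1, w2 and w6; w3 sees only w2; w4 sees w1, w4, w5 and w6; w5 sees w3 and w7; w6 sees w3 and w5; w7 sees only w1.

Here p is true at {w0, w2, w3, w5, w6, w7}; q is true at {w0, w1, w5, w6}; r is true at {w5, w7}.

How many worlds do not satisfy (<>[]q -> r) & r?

6

w0: <>[]q -> r is T, r is F. ✗
w1: <>[]q -> r is F, r is F. ✗
w2: <>[]q -> r is T, r is F. ✗
w3: <>[]q -> r is T, r is F. ✗
w4: <>[]q -> r is T, r is F. ✗
w5: <>[]q -> r is T, r is T. ✓
w6: <>[]q -> r is T, r is F. ✗
w7: <>[]q -> r is T, r is T. ✓
Satisfying worlds: {w5, w7}.
So (<>[]q -> r) & r fails at the other 6 worlds.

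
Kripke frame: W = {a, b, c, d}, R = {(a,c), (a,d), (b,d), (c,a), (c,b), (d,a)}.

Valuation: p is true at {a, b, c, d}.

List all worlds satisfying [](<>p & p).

a: successors {c, d}; <>p & p there: c:T, d:T. ✓
b: successors {d}; <>p & p there: d:T. ✓
c: successors {a, b}; <>p & p there: a:T, b:T. ✓
d: successors {a}; <>p & p there: a:T. ✓

{a, b, c, d}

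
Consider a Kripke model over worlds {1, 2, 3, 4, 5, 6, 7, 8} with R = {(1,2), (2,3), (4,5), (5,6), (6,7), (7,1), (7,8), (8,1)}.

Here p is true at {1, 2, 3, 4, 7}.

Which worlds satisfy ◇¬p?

{4, 5, 7}

1: successors {2}; ¬p there: 2:F. ✗
2: successors {3}; ¬p there: 3:F. ✗
3: no successors, so ◇¬p fails. ✗
4: successors {5}; ¬p there: 5:T. ✓
5: successors {6}; ¬p there: 6:T. ✓
6: successors {7}; ¬p there: 7:F. ✗
7: successors {1, 8}; ¬p there: 1:F, 8:T. ✓
8: successors {1}; ¬p there: 1:F. ✗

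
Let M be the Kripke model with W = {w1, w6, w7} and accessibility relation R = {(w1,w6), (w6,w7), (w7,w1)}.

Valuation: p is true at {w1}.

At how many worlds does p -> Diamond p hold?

2

w1: p is T, Diamond p is F. ✗
w6: p is F, Diamond p is F. ✓
w7: p is F, Diamond p is T. ✓
Satisfying worlds: {w6, w7}.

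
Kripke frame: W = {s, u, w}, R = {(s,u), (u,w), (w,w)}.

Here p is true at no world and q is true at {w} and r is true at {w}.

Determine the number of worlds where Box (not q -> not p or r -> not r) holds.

3

s: successors {u}; not q -> not p or r -> not r there: u:T. ✓
u: successors {w}; not q -> not p or r -> not r there: w:T. ✓
w: successors {w}; not q -> not p or r -> not r there: w:T. ✓
Satisfying worlds: {s, u, w}.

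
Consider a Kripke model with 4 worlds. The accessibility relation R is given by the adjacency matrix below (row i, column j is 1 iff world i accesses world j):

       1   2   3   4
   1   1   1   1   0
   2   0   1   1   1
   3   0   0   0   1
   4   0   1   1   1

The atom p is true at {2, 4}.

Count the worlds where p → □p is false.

1: p is F, □p is F. ✓
2: p is T, □p is F. ✗
3: p is F, □p is T. ✓
4: p is T, □p is F. ✗
Satisfying worlds: {1, 3}.
So p → □p fails at the other 2 worlds.

2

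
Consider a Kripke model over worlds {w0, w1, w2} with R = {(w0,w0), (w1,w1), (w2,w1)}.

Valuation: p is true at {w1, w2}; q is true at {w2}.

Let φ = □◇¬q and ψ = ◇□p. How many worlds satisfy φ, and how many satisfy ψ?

3 and 2

For □◇¬q:
w0: successors {w0}; ◇¬q there: w0:T. ✓
w1: successors {w1}; ◇¬q there: w1:T. ✓
w2: successors {w1}; ◇¬q there: w1:T. ✓
— 3 worlds.
For ◇□p:
w0: successors {w0}; □p there: w0:F. ✗
w1: successors {w1}; □p there: w1:T. ✓
w2: successors {w1}; □p there: w1:T. ✓
— 2 worlds.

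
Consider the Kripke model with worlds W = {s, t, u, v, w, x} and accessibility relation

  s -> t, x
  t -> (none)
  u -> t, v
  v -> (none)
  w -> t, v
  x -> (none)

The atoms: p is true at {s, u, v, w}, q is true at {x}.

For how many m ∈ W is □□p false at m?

s: successors {t, x}; □p there: t:T, x:T. ✓
t: no successors, so □□p holds vacuously. ✓
u: successors {t, v}; □p there: t:T, v:T. ✓
v: no successors, so □□p holds vacuously. ✓
w: successors {t, v}; □p there: t:T, v:T. ✓
x: no successors, so □□p holds vacuously. ✓
Satisfying worlds: {s, t, u, v, w, x}.
So □□p fails at the other 0 worlds.

0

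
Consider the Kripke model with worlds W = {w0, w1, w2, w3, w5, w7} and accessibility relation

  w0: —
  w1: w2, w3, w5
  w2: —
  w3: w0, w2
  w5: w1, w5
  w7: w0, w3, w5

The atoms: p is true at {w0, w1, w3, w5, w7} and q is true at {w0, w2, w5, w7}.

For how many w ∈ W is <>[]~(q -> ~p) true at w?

3

w0: no successors, so <>[]~(q -> ~p) fails. ✗
w1: successors {w2, w3, w5}; []~(q -> ~p) there: w2:T, w3:F, w5:F. ✓
w2: no successors, so <>[]~(q -> ~p) fails. ✗
w3: successors {w0, w2}; []~(q -> ~p) there: w0:T, w2:T. ✓
w5: successors {w1, w5}; []~(q -> ~p) there: w1:F, w5:F. ✗
w7: successors {w0, w3, w5}; []~(q -> ~p) there: w0:T, w3:F, w5:F. ✓
Satisfying worlds: {w1, w3, w7}.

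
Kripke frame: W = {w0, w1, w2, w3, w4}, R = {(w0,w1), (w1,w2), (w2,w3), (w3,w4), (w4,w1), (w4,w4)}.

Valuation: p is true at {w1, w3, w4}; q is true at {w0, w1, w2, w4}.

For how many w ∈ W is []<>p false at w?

w0: successors {w1}; <>p there: w1:F. ✗
w1: successors {w2}; <>p there: w2:T. ✓
w2: successors {w3}; <>p there: w3:T. ✓
w3: successors {w4}; <>p there: w4:T. ✓
w4: successors {w1, w4}; <>p there: w1:F, w4:T. ✗
Satisfying worlds: {w1, w2, w3}.
So []<>p fails at the other 2 worlds.

2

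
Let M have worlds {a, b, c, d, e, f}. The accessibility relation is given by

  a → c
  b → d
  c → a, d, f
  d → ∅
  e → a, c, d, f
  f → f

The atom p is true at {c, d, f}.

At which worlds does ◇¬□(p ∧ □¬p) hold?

a: successors {c}; ¬□(p ∧ □¬p) there: c:T. ✓
b: successors {d}; ¬□(p ∧ □¬p) there: d:F. ✗
c: successors {a, d, f}; ¬□(p ∧ □¬p) there: a:T, d:F, f:T. ✓
d: no successors, so ◇¬□(p ∧ □¬p) fails. ✗
e: successors {a, c, d, f}; ¬□(p ∧ □¬p) there: a:T, c:T, d:F, f:T. ✓
f: successors {f}; ¬□(p ∧ □¬p) there: f:T. ✓

{a, c, e, f}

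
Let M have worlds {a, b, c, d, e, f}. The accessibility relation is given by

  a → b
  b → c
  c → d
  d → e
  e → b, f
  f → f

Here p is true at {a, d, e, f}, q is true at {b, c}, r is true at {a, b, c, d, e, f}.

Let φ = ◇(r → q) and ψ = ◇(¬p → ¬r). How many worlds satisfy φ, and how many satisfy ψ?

3 and 4

For ◇(r → q):
a: successors {b}; r → q there: b:T. ✓
b: successors {c}; r → q there: c:T. ✓
c: successors {d}; r → q there: d:F. ✗
d: successors {e}; r → q there: e:F. ✗
e: successors {b, f}; r → q there: b:T, f:F. ✓
f: successors {f}; r → q there: f:F. ✗
— 3 worlds.
For ◇(¬p → ¬r):
a: successors {b}; ¬p → ¬r there: b:F. ✗
b: successors {c}; ¬p → ¬r there: c:F. ✗
c: successors {d}; ¬p → ¬r there: d:T. ✓
d: successors {e}; ¬p → ¬r there: e:T. ✓
e: successors {b, f}; ¬p → ¬r there: b:F, f:T. ✓
f: successors {f}; ¬p → ¬r there: f:T. ✓
— 4 worlds.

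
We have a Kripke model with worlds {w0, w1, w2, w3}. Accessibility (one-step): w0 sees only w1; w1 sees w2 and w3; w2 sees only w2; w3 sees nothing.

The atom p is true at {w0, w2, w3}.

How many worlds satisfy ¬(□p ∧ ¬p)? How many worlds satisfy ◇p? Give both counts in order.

3 and 2

For ¬(□p ∧ ¬p):
w0: □p ∧ ¬p is F. ✓
w1: □p ∧ ¬p is T. ✗
w2: □p ∧ ¬p is F. ✓
w3: □p ∧ ¬p is F. ✓
— 3 worlds.
For ◇p:
w0: successors {w1}; p there: w1:F. ✗
w1: successors {w2, w3}; p there: w2:T, w3:T. ✓
w2: successors {w2}; p there: w2:T. ✓
w3: no successors, so ◇p fails. ✗
— 2 worlds.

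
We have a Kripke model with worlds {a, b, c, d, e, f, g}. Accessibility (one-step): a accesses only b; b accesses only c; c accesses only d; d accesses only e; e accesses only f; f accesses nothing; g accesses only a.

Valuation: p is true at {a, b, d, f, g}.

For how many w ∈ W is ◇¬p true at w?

a: successors {b}; ¬p there: b:F. ✗
b: successors {c}; ¬p there: c:T. ✓
c: successors {d}; ¬p there: d:F. ✗
d: successors {e}; ¬p there: e:T. ✓
e: successors {f}; ¬p there: f:F. ✗
f: no successors, so ◇¬p fails. ✗
g: successors {a}; ¬p there: a:F. ✗
Satisfying worlds: {b, d}.

2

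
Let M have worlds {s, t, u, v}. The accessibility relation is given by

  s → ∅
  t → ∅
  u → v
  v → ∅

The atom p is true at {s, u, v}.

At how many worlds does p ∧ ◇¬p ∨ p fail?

1

s: p ∧ ◇¬p is F, p is T. ✓
t: p ∧ ◇¬p is F, p is F. ✗
u: p ∧ ◇¬p is F, p is T. ✓
v: p ∧ ◇¬p is F, p is T. ✓
Satisfying worlds: {s, u, v}.
So p ∧ ◇¬p ∨ p fails at the other 1 world.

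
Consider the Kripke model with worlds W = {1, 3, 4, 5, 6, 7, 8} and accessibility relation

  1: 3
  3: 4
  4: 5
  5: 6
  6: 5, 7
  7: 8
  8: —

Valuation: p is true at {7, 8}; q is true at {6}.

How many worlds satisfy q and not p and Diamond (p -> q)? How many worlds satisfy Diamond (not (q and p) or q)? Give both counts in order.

1 and 6

For q and not p and Diamond (p -> q):
1: q and not p is F, Diamond (p -> q) is T. ✗
3: q and not p is F, Diamond (p -> q) is T. ✗
4: q and not p is F, Diamond (p -> q) is T. ✗
5: q and not p is F, Diamond (p -> q) is T. ✗
6: q and not p is T, Diamond (p -> q) is T. ✓
7: q and not p is F, Diamond (p -> q) is F. ✗
8: q and not p is F, Diamond (p -> q) is F. ✗
— 1 world.
For Diamond (not (q and p) or q):
1: successors {3}; not (q and p) or q there: 3:T. ✓
3: successors {4}; not (q and p) or q there: 4:T. ✓
4: successors {5}; not (q and p) or q there: 5:T. ✓
5: successors {6}; not (q and p) or q there: 6:T. ✓
6: successors {5, 7}; not (q and p) or q there: 5:T, 7:T. ✓
7: successors {8}; not (q and p) or q there: 8:T. ✓
8: no successors, so Diamond (not (q and p) or q) fails. ✗
— 6 worlds.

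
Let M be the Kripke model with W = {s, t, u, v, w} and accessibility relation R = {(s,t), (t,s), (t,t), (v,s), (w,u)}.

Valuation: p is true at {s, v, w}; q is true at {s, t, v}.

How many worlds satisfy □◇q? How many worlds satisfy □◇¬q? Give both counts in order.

4 and 1

For □◇q:
s: successors {t}; ◇q there: t:T. ✓
t: successors {s, t}; ◇q there: s:T, t:T. ✓
u: no successors, so □◇q holds vacuously. ✓
v: successors {s}; ◇q there: s:T. ✓
w: successors {u}; ◇q there: u:F. ✗
— 4 worlds.
For □◇¬q:
s: successors {t}; ◇¬q there: t:F. ✗
t: successors {s, t}; ◇¬q there: s:F, t:F. ✗
u: no successors, so □◇¬q holds vacuously. ✓
v: successors {s}; ◇¬q there: s:F. ✗
w: successors {u}; ◇¬q there: u:F. ✗
— 1 world.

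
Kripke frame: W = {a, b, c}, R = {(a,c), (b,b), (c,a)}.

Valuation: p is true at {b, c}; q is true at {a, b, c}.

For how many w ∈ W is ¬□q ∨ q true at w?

3

a: ¬□q is F, q is T. ✓
b: ¬□q is F, q is T. ✓
c: ¬□q is F, q is T. ✓
Satisfying worlds: {a, b, c}.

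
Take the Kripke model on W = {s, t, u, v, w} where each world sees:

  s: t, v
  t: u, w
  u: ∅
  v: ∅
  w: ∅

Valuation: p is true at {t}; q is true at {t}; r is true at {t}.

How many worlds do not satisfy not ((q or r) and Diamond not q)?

s: (q or r) and Diamond not q is F. ✓
t: (q or r) and Diamond not q is T. ✗
u: (q or r) and Diamond not q is F. ✓
v: (q or r) and Diamond not q is F. ✓
w: (q or r) and Diamond not q is F. ✓
Satisfying worlds: {s, u, v, w}.
So not ((q or r) and Diamond not q) fails at the other 1 world.

1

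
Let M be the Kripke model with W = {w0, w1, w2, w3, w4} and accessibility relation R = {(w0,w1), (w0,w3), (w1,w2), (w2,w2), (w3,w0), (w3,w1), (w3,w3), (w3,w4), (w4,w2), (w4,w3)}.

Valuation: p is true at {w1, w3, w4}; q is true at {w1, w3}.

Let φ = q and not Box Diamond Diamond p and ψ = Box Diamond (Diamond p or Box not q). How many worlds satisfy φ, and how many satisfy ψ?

2 and 5

For q and not Box Diamond Diamond p:
w0: q is F, not Box Diamond Diamond p is T. ✗
w1: q is T, not Box Diamond Diamond p is T. ✓
w2: q is F, not Box Diamond Diamond p is T. ✗
w3: q is T, not Box Diamond Diamond p is T. ✓
w4: q is F, not Box Diamond Diamond p is T. ✗
— 2 worlds.
For Box Diamond (Diamond p or Box not q):
w0: successors {w1, w3}; Diamond (Diamond p or Box not q) there: w1:T, w3:T. ✓
w1: successors {w2}; Diamond (Diamond p or Box not q) there: w2:T. ✓
w2: successors {w2}; Diamond (Diamond p or Box not q) there: w2:T. ✓
w3: successors {w0, w1, w3, w4}; Diamond (Diamond p or Box not q) there: w0:T, w1:T, w3:T, w4:T. ✓
w4: successors {w2, w3}; Diamond (Diamond p or Box not q) there: w2:T, w3:T. ✓
— 5 worlds.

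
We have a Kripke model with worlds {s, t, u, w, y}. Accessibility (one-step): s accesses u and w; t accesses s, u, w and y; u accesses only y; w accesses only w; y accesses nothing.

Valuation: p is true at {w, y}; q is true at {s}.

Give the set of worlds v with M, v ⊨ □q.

{y}

s: successors {u, w}; q there: u:F, w:F. ✗
t: successors {s, u, w, y}; q there: s:T, u:F, w:F, y:F. ✗
u: successors {y}; q there: y:F. ✗
w: successors {w}; q there: w:F. ✗
y: no successors, so □q holds vacuously. ✓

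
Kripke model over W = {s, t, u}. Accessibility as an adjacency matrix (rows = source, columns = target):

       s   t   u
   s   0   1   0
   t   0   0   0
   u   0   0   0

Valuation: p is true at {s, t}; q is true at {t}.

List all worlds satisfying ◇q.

{s}

s: successors {t}; q there: t:T. ✓
t: no successors, so ◇q fails. ✗
u: no successors, so ◇q fails. ✗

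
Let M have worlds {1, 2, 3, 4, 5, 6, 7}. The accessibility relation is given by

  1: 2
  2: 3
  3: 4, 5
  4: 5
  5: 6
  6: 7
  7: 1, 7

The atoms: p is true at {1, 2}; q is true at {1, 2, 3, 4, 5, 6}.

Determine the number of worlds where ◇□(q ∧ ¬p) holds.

4

1: successors {2}; □(q ∧ ¬p) there: 2:T. ✓
2: successors {3}; □(q ∧ ¬p) there: 3:T. ✓
3: successors {4, 5}; □(q ∧ ¬p) there: 4:T, 5:T. ✓
4: successors {5}; □(q ∧ ¬p) there: 5:T. ✓
5: successors {6}; □(q ∧ ¬p) there: 6:F. ✗
6: successors {7}; □(q ∧ ¬p) there: 7:F. ✗
7: successors {1, 7}; □(q ∧ ¬p) there: 1:F, 7:F. ✗
Satisfying worlds: {1, 2, 3, 4}.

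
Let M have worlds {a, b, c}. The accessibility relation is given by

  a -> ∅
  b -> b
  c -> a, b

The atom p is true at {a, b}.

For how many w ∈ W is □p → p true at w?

2

a: □p is T, p is T. ✓
b: □p is T, p is T. ✓
c: □p is T, p is F. ✗
Satisfying worlds: {a, b}.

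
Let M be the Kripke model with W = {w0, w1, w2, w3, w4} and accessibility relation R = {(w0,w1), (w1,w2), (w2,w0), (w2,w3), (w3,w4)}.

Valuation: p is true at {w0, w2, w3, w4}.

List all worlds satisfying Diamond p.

w0: successors {w1}; p there: w1:F. ✗
w1: successors {w2}; p there: w2:T. ✓
w2: successors {w0, w3}; p there: w0:T, w3:T. ✓
w3: successors {w4}; p there: w4:T. ✓
w4: no successors, so Diamond p fails. ✗

{w1, w2, w3}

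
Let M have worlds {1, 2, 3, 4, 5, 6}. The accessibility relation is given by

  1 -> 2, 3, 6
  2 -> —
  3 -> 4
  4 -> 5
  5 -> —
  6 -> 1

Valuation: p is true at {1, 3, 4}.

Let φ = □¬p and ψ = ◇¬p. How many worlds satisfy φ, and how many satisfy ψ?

3 and 2

For □¬p:
1: successors {2, 3, 6}; ¬p there: 2:T, 3:F, 6:T. ✗
2: no successors, so □¬p holds vacuously. ✓
3: successors {4}; ¬p there: 4:F. ✗
4: successors {5}; ¬p there: 5:T. ✓
5: no successors, so □¬p holds vacuously. ✓
6: successors {1}; ¬p there: 1:F. ✗
— 3 worlds.
For ◇¬p:
1: successors {2, 3, 6}; ¬p there: 2:T, 3:F, 6:T. ✓
2: no successors, so ◇¬p fails. ✗
3: successors {4}; ¬p there: 4:F. ✗
4: successors {5}; ¬p there: 5:T. ✓
5: no successors, so ◇¬p fails. ✗
6: successors {1}; ¬p there: 1:F. ✗
— 2 worlds.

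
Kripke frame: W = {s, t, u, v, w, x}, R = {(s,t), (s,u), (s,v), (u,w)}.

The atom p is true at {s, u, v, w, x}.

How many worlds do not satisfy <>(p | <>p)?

s: successors {t, u, v}; p | <>p there: t:F, u:T, v:T. ✓
t: no successors, so <>(p | <>p) fails. ✗
u: successors {w}; p | <>p there: w:T. ✓
v: no successors, so <>(p | <>p) fails. ✗
w: no successors, so <>(p | <>p) fails. ✗
x: no successors, so <>(p | <>p) fails. ✗
Satisfying worlds: {s, u}.
So <>(p | <>p) fails at the other 4 worlds.

4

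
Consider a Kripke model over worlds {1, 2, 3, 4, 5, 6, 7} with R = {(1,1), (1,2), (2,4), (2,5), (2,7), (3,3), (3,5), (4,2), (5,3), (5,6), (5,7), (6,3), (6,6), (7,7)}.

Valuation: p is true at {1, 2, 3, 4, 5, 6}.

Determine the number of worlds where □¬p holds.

1: successors {1, 2}; ¬p there: 1:F, 2:F. ✗
2: successors {4, 5, 7}; ¬p there: 4:F, 5:F, 7:T. ✗
3: successors {3, 5}; ¬p there: 3:F, 5:F. ✗
4: successors {2}; ¬p there: 2:F. ✗
5: successors {3, 6, 7}; ¬p there: 3:F, 6:F, 7:T. ✗
6: successors {3, 6}; ¬p there: 3:F, 6:F. ✗
7: successors {7}; ¬p there: 7:T. ✓
Satisfying worlds: {7}.

1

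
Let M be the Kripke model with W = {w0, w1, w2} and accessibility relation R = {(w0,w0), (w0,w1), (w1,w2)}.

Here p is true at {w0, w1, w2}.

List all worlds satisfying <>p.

{w0, w1}

w0: successors {w0, w1}; p there: w0:T, w1:T. ✓
w1: successors {w2}; p there: w2:T. ✓
w2: no successors, so <>p fails. ✗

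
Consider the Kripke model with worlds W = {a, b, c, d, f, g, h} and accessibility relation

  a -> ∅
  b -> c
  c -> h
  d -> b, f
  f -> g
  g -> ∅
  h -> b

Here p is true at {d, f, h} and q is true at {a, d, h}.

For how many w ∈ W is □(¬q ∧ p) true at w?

a: no successors, so □(¬q ∧ p) holds vacuously. ✓
b: successors {c}; ¬q ∧ p there: c:F. ✗
c: successors {h}; ¬q ∧ p there: h:F. ✗
d: successors {b, f}; ¬q ∧ p there: b:F, f:T. ✗
f: successors {g}; ¬q ∧ p there: g:F. ✗
g: no successors, so □(¬q ∧ p) holds vacuously. ✓
h: successors {b}; ¬q ∧ p there: b:F. ✗
Satisfying worlds: {a, g}.

2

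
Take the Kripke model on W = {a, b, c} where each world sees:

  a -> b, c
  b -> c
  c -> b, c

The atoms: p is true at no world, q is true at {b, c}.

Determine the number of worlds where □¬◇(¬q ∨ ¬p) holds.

0

a: successors {b, c}; ¬◇(¬q ∨ ¬p) there: b:F, c:F. ✗
b: successors {c}; ¬◇(¬q ∨ ¬p) there: c:F. ✗
c: successors {b, c}; ¬◇(¬q ∨ ¬p) there: b:F, c:F. ✗
Satisfying worlds: ∅.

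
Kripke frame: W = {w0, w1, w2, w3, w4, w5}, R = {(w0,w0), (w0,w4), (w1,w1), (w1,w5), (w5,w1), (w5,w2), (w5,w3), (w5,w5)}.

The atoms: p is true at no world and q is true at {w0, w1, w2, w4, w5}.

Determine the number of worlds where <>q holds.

3

w0: successors {w0, w4}; q there: w0:T, w4:T. ✓
w1: successors {w1, w5}; q there: w1:T, w5:T. ✓
w2: no successors, so <>q fails. ✗
w3: no successors, so <>q fails. ✗
w4: no successors, so <>q fails. ✗
w5: successors {w1, w2, w3, w5}; q there: w1:T, w2:T, w3:F, w5:T. ✓
Satisfying worlds: {w0, w1, w5}.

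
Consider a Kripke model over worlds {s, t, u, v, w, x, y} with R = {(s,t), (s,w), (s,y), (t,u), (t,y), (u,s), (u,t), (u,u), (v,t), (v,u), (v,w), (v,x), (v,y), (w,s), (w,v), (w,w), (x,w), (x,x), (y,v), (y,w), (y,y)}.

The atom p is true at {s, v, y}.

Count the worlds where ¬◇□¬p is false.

2

s: ◇□¬p is F. ✓
t: ◇□¬p is F. ✓
u: ◇□¬p is F. ✓
v: ◇□¬p is T. ✗
w: ◇□¬p is F. ✓
x: ◇□¬p is T. ✗
y: ◇□¬p is F. ✓
Satisfying worlds: {s, t, u, w, y}.
So ¬◇□¬p fails at the other 2 worlds.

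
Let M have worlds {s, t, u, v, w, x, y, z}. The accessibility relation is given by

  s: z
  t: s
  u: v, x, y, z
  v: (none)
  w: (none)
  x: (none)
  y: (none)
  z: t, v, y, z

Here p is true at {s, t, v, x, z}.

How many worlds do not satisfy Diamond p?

s: successors {z}; p there: z:T. ✓
t: successors {s}; p there: s:T. ✓
u: successors {v, x, y, z}; p there: v:T, x:T, y:F, z:T. ✓
v: no successors, so Diamond p fails. ✗
w: no successors, so Diamond p fails. ✗
x: no successors, so Diamond p fails. ✗
y: no successors, so Diamond p fails. ✗
z: successors {t, v, y, z}; p there: t:T, v:T, y:F, z:T. ✓
Satisfying worlds: {s, t, u, z}.
So Diamond p fails at the other 4 worlds.

4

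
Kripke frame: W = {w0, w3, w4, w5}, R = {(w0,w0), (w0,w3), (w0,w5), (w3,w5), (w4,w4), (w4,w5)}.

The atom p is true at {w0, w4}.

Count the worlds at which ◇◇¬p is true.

2

w0: successors {w0, w3, w5}; ◇¬p there: w0:T, w3:T, w5:F. ✓
w3: successors {w5}; ◇¬p there: w5:F. ✗
w4: successors {w4, w5}; ◇¬p there: w4:T, w5:F. ✓
w5: no successors, so ◇◇¬p fails. ✗
Satisfying worlds: {w0, w4}.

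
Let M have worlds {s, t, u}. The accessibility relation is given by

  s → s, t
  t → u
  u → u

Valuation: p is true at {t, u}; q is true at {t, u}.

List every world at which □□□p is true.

s: successors {s, t}; □□p there: s:F, t:T. ✗
t: successors {u}; □□p there: u:T. ✓
u: successors {u}; □□p there: u:T. ✓

{t, u}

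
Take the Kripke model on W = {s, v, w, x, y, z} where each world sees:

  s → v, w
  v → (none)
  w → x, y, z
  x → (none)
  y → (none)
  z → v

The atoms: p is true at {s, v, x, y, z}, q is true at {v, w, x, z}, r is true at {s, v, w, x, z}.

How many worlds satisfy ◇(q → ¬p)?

s: successors {v, w}; q → ¬p there: v:F, w:T. ✓
v: no successors, so ◇(q → ¬p) fails. ✗
w: successors {x, y, z}; q → ¬p there: x:F, y:T, z:F. ✓
x: no successors, so ◇(q → ¬p) fails. ✗
y: no successors, so ◇(q → ¬p) fails. ✗
z: successors {v}; q → ¬p there: v:F. ✗
Satisfying worlds: {s, w}.

2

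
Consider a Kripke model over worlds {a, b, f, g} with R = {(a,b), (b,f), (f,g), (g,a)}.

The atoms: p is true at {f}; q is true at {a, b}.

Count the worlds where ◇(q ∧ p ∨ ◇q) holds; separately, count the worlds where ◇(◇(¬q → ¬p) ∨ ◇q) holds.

For ◇(q ∧ p ∨ ◇q):
a: successors {b}; q ∧ p ∨ ◇q there: b:F. ✗
b: successors {f}; q ∧ p ∨ ◇q there: f:F. ✗
f: successors {g}; q ∧ p ∨ ◇q there: g:T. ✓
g: successors {a}; q ∧ p ∨ ◇q there: a:T. ✓
— 2 worlds.
For ◇(◇(¬q → ¬p) ∨ ◇q):
a: successors {b}; ◇(¬q → ¬p) ∨ ◇q there: b:F. ✗
b: successors {f}; ◇(¬q → ¬p) ∨ ◇q there: f:T. ✓
f: successors {g}; ◇(¬q → ¬p) ∨ ◇q there: g:T. ✓
g: successors {a}; ◇(¬q → ¬p) ∨ ◇q there: a:T. ✓
— 3 worlds.

2 and 3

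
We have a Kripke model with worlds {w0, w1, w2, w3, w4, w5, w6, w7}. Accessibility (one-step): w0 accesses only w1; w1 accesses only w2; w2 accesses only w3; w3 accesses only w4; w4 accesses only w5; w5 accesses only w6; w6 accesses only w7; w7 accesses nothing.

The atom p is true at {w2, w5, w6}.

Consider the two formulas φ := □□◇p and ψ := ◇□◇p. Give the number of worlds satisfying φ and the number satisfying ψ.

4 and 3

For □□◇p:
w0: successors {w1}; □◇p there: w1:F. ✗
w1: successors {w2}; □◇p there: w2:F. ✗
w2: successors {w3}; □◇p there: w3:T. ✓
w3: successors {w4}; □◇p there: w4:T. ✓
w4: successors {w5}; □◇p there: w5:F. ✗
w5: successors {w6}; □◇p there: w6:F. ✗
w6: successors {w7}; □◇p there: w7:T. ✓
w7: no successors, so □□◇p holds vacuously. ✓
— 4 worlds.
For ◇□◇p:
w0: successors {w1}; □◇p there: w1:F. ✗
w1: successors {w2}; □◇p there: w2:F. ✗
w2: successors {w3}; □◇p there: w3:T. ✓
w3: successors {w4}; □◇p there: w4:T. ✓
w4: successors {w5}; □◇p there: w5:F. ✗
w5: successors {w6}; □◇p there: w6:F. ✗
w6: successors {w7}; □◇p there: w7:T. ✓
w7: no successors, so ◇□◇p fails. ✗
— 3 worlds.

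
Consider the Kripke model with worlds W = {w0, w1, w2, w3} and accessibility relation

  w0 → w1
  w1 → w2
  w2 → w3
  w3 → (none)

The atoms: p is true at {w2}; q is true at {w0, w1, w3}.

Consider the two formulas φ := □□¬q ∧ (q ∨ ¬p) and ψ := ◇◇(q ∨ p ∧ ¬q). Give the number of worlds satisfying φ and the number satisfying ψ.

2 and 2

For □□¬q ∧ (q ∨ ¬p):
w0: □□¬q is T, q ∨ ¬p is T. ✓
w1: □□¬q is F, q ∨ ¬p is T. ✗
w2: □□¬q is T, q ∨ ¬p is F. ✗
w3: □□¬q is T, q ∨ ¬p is T. ✓
— 2 worlds.
For ◇◇(q ∨ p ∧ ¬q):
w0: successors {w1}; ◇(q ∨ p ∧ ¬q) there: w1:T. ✓
w1: successors {w2}; ◇(q ∨ p ∧ ¬q) there: w2:T. ✓
w2: successors {w3}; ◇(q ∨ p ∧ ¬q) there: w3:F. ✗
w3: no successors, so ◇◇(q ∨ p ∧ ¬q) fails. ✗
— 2 worlds.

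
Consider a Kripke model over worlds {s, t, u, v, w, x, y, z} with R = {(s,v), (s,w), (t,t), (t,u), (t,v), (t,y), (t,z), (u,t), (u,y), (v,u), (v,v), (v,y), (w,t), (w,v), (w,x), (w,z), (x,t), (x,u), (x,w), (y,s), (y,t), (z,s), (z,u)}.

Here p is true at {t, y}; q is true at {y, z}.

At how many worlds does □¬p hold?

s: successors {v, w}; ¬p there: v:T, w:T. ✓
t: successors {t, u, v, y, z}; ¬p there: t:F, u:T, v:T, y:F, z:T. ✗
u: successors {t, y}; ¬p there: t:F, y:F. ✗
v: successors {u, v, y}; ¬p there: u:T, v:T, y:F. ✗
w: successors {t, v, x, z}; ¬p there: t:F, v:T, x:T, z:T. ✗
x: successors {t, u, w}; ¬p there: t:F, u:T, w:T. ✗
y: successors {s, t}; ¬p there: s:T, t:F. ✗
z: successors {s, u}; ¬p there: s:T, u:T. ✓
Satisfying worlds: {s, z}.

2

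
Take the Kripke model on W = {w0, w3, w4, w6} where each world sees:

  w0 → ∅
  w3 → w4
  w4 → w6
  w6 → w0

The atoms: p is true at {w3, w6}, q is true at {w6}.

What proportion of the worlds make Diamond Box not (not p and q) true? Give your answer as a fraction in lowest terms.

3/4

w0: no successors, so Diamond Box not (not p and q) fails. ✗
w3: successors {w4}; Box not (not p and q) there: w4:T. ✓
w4: successors {w6}; Box not (not p and q) there: w6:T. ✓
w6: successors {w0}; Box not (not p and q) there: w0:T. ✓
That's 3 of 4 worlds, so 3/4.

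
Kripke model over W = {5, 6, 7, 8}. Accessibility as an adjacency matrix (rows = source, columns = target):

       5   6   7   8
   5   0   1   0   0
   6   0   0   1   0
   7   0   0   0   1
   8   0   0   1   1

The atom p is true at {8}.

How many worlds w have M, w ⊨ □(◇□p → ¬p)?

5: successors {6}; ◇□p → ¬p there: 6:T. ✓
6: successors {7}; ◇□p → ¬p there: 7:T. ✓
7: successors {8}; ◇□p → ¬p there: 8:F. ✗
8: successors {7, 8}; ◇□p → ¬p there: 7:T, 8:F. ✗
Satisfying worlds: {5, 6}.

2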